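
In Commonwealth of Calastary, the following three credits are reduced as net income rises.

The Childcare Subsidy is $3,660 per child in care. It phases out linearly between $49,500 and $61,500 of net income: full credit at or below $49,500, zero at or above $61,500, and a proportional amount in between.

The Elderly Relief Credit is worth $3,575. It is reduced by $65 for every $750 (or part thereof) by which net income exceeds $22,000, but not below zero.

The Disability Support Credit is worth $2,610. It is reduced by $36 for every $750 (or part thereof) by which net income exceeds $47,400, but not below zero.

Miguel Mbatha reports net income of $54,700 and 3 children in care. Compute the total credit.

$9,187

Childcare Subsidy: base = 3 × $3,660 = $10,980. $54,700 is $5,200 into a $12,000 phase-out range, leaving 6,800/12,000 of the credit: $10,980 × 6,800/12,000 = $6,222.
Elderly Relief Credit: income exceeds $22,000 by $32,700, which is 44 full-or-partial $750 increments; reduction = 44 × $65 = $2,860, leaving $715.
Disability Support Credit: income exceeds $47,400 by $7,300, which is 10 full-or-partial $750 increments; reduction = 10 × $36 = $360, leaving $2,250.
Total: $6,222 + $715 + $2,250 = $9,187.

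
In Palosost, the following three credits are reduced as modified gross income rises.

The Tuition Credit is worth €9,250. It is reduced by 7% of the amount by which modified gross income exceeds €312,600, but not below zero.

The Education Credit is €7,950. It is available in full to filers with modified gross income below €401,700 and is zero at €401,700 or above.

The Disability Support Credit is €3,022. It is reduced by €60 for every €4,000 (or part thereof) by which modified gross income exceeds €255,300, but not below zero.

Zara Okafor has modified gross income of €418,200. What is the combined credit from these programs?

Tuition Credit: 7% of the €105,600 excess over €312,600 is €7,392; credit = €9,250 − €7,392 = €1,858.
Education Credit: €418,200 meets or exceeds the €401,700 cutoff, so the credit is €0.
Disability Support Credit: income exceeds €255,300 by €162,900, which is 41 full-or-partial €4,000 increments; reduction = 41 × €60 = €2,460, leaving €562.
Total: €1,858 + €0 + €562 = €2,420.

€2,420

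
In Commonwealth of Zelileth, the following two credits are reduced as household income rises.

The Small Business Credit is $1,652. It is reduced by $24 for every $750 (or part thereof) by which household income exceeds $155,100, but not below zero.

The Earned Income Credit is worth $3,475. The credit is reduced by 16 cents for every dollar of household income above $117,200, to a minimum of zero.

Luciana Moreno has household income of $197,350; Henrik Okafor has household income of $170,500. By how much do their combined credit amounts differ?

$864

Luciana ($197,350): Small Business Credit: income exceeds $155,100 by $42,250, which is 57 full-or-partial $750 increments; reduction = 57 × $24 = $1,368, leaving $284. Earned Income Credit: 16% of the $80,150 excess over $117,200 is $12,824 ≥ base, so the credit is $0. total $284 + $0 = $284
Henrik ($170,500): Small Business Credit: income exceeds $155,100 by $15,400, which is 21 full-or-partial $750 increments; reduction = 21 × $24 = $504, leaving $1,148. Earned Income Credit: 16% of the $53,300 excess over $117,200 is $8,528 ≥ base, so the credit is $0. total $1,148 + $0 = $1,148
Difference: |$284 − $1,148| = $864.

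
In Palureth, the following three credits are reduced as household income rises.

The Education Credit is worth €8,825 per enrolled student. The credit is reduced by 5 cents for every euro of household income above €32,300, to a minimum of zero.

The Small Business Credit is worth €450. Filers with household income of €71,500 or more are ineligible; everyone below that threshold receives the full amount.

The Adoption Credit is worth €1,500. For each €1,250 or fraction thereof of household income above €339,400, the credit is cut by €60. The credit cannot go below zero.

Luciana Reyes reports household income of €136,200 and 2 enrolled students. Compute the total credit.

Education Credit: base = 2 × €8,825 = €17,650. 5% of the €103,900 excess over €32,300 is €5,195; credit = €17,650 − €5,195 = €12,455.
Small Business Credit: €136,200 meets or exceeds the €71,500 cutoff, so the credit is €0.
Adoption Credit: €136,200 is at or below the €339,400 threshold, so the full €1,500 applies.
Total: €12,455 + €0 + €1,500 = €13,955.

€13,955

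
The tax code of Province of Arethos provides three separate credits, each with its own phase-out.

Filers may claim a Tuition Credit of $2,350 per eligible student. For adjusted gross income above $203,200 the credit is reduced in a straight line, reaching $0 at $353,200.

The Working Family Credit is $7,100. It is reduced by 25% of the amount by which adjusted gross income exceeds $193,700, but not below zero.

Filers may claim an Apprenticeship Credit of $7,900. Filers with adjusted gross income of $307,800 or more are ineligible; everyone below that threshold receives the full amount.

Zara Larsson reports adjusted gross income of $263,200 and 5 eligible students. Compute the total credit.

$14,950

Tuition Credit: base = 5 × $2,350 = $11,750. $263,200 is $60,000 into a $150,000 phase-out range, leaving 90,000/150,000 of the credit: $11,750 × 90,000/150,000 = $7,050.
Working Family Credit: 25% of the $69,500 excess over $193,700 is $17,375 ≥ base, so the credit is $0.
Apprenticeship Credit: $263,200 is below the $307,800 cutoff, so the full $7,900 applies.
Total: $7,050 + $0 + $7,900 = $14,950.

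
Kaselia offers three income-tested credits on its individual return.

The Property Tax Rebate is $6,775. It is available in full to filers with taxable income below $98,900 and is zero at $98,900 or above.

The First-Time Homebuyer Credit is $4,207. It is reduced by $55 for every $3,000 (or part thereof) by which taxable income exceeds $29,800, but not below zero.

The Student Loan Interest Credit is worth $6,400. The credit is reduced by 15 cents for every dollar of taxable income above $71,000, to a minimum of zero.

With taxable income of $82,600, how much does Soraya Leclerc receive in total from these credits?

Property Tax Rebate: $82,600 is below the $98,900 cutoff, so the full $6,775 applies.
First-Time Homebuyer Credit: income exceeds $29,800 by $52,800, which is 18 full-or-partial $3,000 increments; reduction = 18 × $55 = $990, leaving $3,217.
Student Loan Interest Credit: 15% of the $11,600 excess over $71,000 is $1,740; credit = $6,400 − $1,740 = $4,660.
Total: $6,775 + $3,217 + $4,660 = $14,652.

$14,652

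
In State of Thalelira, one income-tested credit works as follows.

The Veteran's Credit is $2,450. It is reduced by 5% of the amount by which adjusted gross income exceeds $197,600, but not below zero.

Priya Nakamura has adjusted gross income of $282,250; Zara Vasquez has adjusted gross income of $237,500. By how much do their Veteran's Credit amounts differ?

Priya ($282,250): Veteran's Credit: 5% of the $84,650 excess over $197,600 is $4,232.50 ≥ base, so the credit is $0.
Zara ($237,500): Veteran's Credit: 5% of the $39,900 excess over $197,600 is $1,995; credit = $2,450 − $1,995 = $455.
Difference: |$0 − $455| = $455.

$455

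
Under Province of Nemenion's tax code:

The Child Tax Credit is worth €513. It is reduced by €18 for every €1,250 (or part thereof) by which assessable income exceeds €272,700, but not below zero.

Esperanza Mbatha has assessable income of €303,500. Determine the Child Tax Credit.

Child Tax Credit: income exceeds €272,700 by €30,800, which is 25 full-or-partial €1,250 increments; reduction = 25 × €18 = €450, leaving €63.

€63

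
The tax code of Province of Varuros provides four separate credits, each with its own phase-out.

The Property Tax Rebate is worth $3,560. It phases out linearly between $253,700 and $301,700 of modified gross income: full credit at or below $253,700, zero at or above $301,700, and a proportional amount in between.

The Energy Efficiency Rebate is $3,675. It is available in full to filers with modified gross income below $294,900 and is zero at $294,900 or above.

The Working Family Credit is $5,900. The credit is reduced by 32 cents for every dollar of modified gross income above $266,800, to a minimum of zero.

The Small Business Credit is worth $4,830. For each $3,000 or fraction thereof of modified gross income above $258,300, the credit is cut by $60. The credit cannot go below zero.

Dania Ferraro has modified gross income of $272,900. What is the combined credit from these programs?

Property Tax Rebate: $272,900 is $19,200 into a $48,000 phase-out range, leaving 28,800/48,000 of the credit: $3,560 × 28,800/48,000 = $2,136.
Energy Efficiency Rebate: $272,900 is below the $294,900 cutoff, so the full $3,675 applies.
Working Family Credit: 32% of the $6,100 excess over $266,800 is $1,952; credit = $5,900 − $1,952 = $3,948.
Small Business Credit: income exceeds $258,300 by $14,600, which is 5 full-or-partial $3,000 increments; reduction = 5 × $60 = $300, leaving $4,530.
Total: $2,136 + $3,675 + $3,948 + $4,530 = $14,289.

$14,289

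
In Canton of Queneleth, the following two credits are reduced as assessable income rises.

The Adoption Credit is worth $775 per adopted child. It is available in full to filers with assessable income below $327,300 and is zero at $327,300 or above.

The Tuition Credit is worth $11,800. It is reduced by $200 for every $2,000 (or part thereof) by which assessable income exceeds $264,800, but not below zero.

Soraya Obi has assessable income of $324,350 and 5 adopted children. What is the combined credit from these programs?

Adoption Credit: base = 5 × $775 = $3,875. $324,350 is below the $327,300 cutoff, so the full $3,875 applies.
Tuition Credit: income exceeds $264,800 by $59,550, which is 30 full-or-partial $2,000 increments; reduction = 30 × $200 = $6,000, leaving $5,800.
Total: $3,875 + $5,800 = $9,675.

$9,675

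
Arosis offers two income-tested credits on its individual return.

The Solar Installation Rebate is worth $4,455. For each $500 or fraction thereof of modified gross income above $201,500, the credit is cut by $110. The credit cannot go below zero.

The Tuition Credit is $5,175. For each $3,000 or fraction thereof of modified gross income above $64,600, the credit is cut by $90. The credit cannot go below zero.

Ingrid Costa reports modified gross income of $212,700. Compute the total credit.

$2,600

Solar Installation Rebate: income exceeds $201,500 by $11,200, which is 23 full-or-partial $500 increments; reduction = 23 × $110 = $2,530, leaving $1,925.
Tuition Credit: income exceeds $64,600 by $148,100, which is 50 full-or-partial $3,000 increments; reduction = 50 × $90 = $4,500, leaving $675.
Total: $1,925 + $675 = $2,600.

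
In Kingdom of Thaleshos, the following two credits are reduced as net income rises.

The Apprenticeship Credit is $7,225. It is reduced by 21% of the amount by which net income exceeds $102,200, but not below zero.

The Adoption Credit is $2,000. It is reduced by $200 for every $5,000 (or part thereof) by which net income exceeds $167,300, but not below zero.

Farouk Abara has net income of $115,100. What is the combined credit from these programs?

Apprenticeship Credit: 21% of the $12,900 excess over $102,200 is $2,709; credit = $7,225 − $2,709 = $4,516.
Adoption Credit: $115,100 is at or below the $167,300 threshold, so the full $2,000 applies.
Total: $4,516 + $2,000 = $6,516.

$6,516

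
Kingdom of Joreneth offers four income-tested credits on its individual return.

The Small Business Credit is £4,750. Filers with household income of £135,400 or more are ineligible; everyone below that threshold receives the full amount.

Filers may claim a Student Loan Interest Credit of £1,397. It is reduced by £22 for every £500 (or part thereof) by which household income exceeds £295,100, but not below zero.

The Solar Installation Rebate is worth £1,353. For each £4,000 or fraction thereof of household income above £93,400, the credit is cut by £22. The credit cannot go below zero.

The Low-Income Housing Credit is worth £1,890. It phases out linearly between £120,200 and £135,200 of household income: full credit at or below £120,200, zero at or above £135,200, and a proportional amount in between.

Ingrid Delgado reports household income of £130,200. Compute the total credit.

£7,910

Small Business Credit: £130,200 is below the £135,400 cutoff, so the full £4,750 applies.
Student Loan Interest Credit: £130,200 is at or below the £295,100 threshold, so the full £1,397 applies.
Solar Installation Rebate: income exceeds £93,400 by £36,800, which is 10 full-or-partial £4,000 increments; reduction = 10 × £22 = £220, leaving £1,133.
Low-Income Housing Credit: £130,200 is £10,000 into a £15,000 phase-out range, leaving 5,000/15,000 of the credit: £1,890 × 5,000/15,000 = £630.
Total: £4,750 + £1,397 + £1,133 + £630 = £7,910.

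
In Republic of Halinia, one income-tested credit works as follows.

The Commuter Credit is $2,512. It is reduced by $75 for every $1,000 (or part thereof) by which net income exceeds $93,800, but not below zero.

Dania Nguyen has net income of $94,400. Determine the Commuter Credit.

$2,437

Commuter Credit: income exceeds $93,800 by $600, which is 1 full-or-partial $1,000 increment; reduction = 1 × $75 = $75, leaving $2,437.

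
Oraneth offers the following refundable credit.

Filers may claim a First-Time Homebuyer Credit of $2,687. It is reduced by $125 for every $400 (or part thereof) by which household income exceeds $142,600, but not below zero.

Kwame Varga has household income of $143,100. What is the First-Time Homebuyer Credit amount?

First-Time Homebuyer Credit: income exceeds $142,600 by $500, which is 2 full-or-partial $400 increments; reduction = 2 × $125 = $250, leaving $2,437.

$2,437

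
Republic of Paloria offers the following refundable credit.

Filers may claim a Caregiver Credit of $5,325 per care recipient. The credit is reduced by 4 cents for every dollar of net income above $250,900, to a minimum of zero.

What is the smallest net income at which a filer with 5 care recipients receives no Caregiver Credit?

Full credit = 5 × $5,325 = $26,625.
The credit falls by 4% of each dollar above $250,900, so it reaches zero when the excess is $26,625 / 4% = $665,625: income = $250,900 + $665,625 = $916,525.

$916,525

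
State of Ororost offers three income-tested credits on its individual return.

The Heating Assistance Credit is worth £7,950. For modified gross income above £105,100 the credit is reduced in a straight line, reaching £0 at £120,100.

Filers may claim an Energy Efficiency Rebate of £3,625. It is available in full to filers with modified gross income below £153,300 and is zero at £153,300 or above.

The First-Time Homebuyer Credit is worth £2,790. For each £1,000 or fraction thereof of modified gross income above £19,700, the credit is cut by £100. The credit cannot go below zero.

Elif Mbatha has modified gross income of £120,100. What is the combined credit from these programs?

Heating Assistance Credit: £120,100 is at or above £120,100, so the credit is £0.
Energy Efficiency Rebate: £120,100 is below the £153,300 cutoff, so the full £3,625 applies.
First-Time Homebuyer Credit: income exceeds £19,700 by £100,400 → 101 increments × £100 = £10,100 ≥ base, so the credit is £0.
Total: £0 + £3,625 + £0 = £3,625.

£3,625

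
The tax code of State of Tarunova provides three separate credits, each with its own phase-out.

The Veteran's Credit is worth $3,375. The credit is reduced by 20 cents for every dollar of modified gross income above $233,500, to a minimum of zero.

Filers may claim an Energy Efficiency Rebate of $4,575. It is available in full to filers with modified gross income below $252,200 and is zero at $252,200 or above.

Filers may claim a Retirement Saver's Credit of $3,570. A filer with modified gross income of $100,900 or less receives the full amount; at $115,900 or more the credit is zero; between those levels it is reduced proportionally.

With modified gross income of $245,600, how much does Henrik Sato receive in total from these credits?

Veteran's Credit: 20% of the $12,100 excess over $233,500 is $2,420; credit = $3,375 − $2,420 = $955.
Energy Efficiency Rebate: $245,600 is below the $252,200 cutoff, so the full $4,575 applies.
Retirement Saver's Credit: $245,600 is at or above $115,900, so the credit is $0.
Total: $955 + $4,575 + $0 = $5,530.

$5,530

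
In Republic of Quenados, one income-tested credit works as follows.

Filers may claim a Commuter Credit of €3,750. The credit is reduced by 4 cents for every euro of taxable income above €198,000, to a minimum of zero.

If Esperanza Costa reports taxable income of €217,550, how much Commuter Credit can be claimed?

€2,968

Commuter Credit: 4% of the €19,550 excess over €198,000 is €782; credit = €3,750 − €782 = €2,968.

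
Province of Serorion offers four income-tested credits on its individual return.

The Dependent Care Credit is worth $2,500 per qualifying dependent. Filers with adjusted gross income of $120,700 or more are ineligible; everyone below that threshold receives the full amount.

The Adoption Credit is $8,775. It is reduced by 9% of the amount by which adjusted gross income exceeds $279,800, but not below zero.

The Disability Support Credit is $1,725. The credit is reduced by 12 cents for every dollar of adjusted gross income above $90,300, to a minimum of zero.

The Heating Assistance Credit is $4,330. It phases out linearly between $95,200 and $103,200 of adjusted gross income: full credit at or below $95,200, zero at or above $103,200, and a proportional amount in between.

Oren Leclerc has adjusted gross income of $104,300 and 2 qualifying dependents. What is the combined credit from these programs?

$13,820

Dependent Care Credit: base = 2 × $2,500 = $5,000. $104,300 is below the $120,700 cutoff, so the full $5,000 applies.
Adoption Credit: $104,300 is at or below the $279,800 threshold, so the full $8,775 applies.
Disability Support Credit: 12% of the $14,000 excess over $90,300 is $1,680; credit = $1,725 − $1,680 = $45.
Heating Assistance Credit: $104,300 is at or above $103,200, so the credit is $0.
Total: $5,000 + $8,775 + $45 + $0 = $13,820.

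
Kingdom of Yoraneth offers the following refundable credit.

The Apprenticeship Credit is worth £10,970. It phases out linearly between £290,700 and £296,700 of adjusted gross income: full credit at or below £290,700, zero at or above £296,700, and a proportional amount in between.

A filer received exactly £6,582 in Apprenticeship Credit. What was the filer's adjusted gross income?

£6,582 is 6,582/10,970 of the full £10,970, so 4,388/10,970 of the £6,000 range has been used: income = £290,700 + £6,000 × 4,388/10,970 = £293,100.

£293,100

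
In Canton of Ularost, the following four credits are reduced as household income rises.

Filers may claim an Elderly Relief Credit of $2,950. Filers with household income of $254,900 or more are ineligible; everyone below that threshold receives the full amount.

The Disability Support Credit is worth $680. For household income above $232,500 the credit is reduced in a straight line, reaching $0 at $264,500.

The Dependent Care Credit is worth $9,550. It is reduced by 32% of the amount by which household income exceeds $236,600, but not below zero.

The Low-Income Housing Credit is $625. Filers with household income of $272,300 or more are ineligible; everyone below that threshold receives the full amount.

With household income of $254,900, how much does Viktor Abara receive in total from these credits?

Elderly Relief Credit: $254,900 meets or exceeds the $254,900 cutoff, so the credit is $0.
Disability Support Credit: $254,900 is $22,400 into a $32,000 phase-out range, leaving 9,600/32,000 of the credit: $680 × 9,600/32,000 = $204.
Dependent Care Credit: 32% of the $18,300 excess over $236,600 is $5,856; credit = $9,550 − $5,856 = $3,694.
Low-Income Housing Credit: $254,900 is below the $272,300 cutoff, so the full $625 applies.
Total: $0 + $204 + $3,694 + $625 = $4,523.

$4,523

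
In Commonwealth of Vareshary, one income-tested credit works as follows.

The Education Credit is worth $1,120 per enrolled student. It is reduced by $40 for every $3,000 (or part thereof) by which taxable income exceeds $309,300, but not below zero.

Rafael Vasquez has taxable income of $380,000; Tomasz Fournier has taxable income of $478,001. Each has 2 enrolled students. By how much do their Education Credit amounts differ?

$1,280

Rafael ($380,000): Education Credit: base = 2 × $1,120 = $2,240. income exceeds $309,300 by $70,700, which is 24 full-or-partial $3,000 increments; reduction = 24 × $40 = $960, leaving $1,280.
Tomasz ($478,001): Education Credit: base = 2 × $1,120 = $2,240. income exceeds $309,300 by $168,701 → 57 increments × $40 = $2,280 ≥ base, so the credit is $0.
Difference: |$1,280 − $0| = $1,280.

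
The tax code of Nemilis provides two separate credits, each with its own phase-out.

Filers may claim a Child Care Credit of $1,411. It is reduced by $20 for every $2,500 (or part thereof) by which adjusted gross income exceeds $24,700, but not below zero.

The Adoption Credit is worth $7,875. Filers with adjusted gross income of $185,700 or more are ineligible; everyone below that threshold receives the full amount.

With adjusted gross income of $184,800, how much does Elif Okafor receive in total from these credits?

$7,986

Child Care Credit: income exceeds $24,700 by $160,100, which is 65 full-or-partial $2,500 increments; reduction = 65 × $20 = $1,300, leaving $111.
Adoption Credit: $184,800 is below the $185,700 cutoff, so the full $7,875 applies.
Total: $111 + $7,875 = $7,986.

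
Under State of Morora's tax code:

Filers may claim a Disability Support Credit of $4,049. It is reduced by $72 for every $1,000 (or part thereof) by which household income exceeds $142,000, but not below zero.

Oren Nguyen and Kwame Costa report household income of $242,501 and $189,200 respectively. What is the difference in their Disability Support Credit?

$593

Oren ($242,501): Disability Support Credit: income exceeds $142,000 by $100,501 → 101 increments × $72 = $7,272 ≥ base, so the credit is $0.
Kwame ($189,200): Disability Support Credit: income exceeds $142,000 by $47,200, which is 48 full-or-partial $1,000 increments; reduction = 48 × $72 = $3,456, leaving $593.
Difference: |$0 − $593| = $593.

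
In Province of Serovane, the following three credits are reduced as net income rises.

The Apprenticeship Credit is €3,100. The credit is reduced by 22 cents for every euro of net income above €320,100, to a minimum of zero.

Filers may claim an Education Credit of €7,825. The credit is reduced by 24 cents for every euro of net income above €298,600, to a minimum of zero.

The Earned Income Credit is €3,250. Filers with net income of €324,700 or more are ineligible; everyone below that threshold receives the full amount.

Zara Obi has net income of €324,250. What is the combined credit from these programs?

€7,106

Apprenticeship Credit: 22% of the €4,150 excess over €320,100 is €913; credit = €3,100 − €913 = €2,187.
Education Credit: 24% of the €25,650 excess over €298,600 is €6,156; credit = €7,825 − €6,156 = €1,669.
Earned Income Credit: €324,250 is below the €324,700 cutoff, so the full €3,250 applies.
Total: €2,187 + €1,669 + €3,250 = €7,106.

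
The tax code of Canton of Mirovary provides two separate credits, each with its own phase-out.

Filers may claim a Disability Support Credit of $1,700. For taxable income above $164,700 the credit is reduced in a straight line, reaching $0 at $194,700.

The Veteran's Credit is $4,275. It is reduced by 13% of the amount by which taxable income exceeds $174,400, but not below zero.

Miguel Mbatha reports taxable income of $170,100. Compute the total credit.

$5,669

Disability Support Credit: $170,100 is $5,400 into a $30,000 phase-out range, leaving 24,600/30,000 of the credit: $1,700 × 24,600/30,000 = $1,394.
Veteran's Credit: $170,100 is at or below the $174,400 threshold, so the full $4,275 applies.
Total: $1,394 + $4,275 = $5,669.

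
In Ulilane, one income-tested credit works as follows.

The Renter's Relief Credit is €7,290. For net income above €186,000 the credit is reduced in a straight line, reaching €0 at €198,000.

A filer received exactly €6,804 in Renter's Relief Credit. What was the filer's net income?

€6,804 is 6,804/7,290 of the full €7,290, so 486/7,290 of the €12,000 range has been used: income = €186,000 + €12,000 × 486/7,290 = €186,800.

€186,800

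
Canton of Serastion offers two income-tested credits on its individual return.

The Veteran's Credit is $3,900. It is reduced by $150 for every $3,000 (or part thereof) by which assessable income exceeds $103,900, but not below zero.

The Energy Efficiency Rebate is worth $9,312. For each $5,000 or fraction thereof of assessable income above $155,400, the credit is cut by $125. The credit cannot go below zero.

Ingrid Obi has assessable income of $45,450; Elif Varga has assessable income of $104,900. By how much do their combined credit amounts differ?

$150

Ingrid ($45,450): Veteran's Credit: $45,450 is at or below the $103,900 threshold, so the full $3,900 applies. Energy Efficiency Rebate: $45,450 is at or below the $155,400 threshold, so the full $9,312 applies. total $3,900 + $9,312 = $13,212
Elif ($104,900): Veteran's Credit: income exceeds $103,900 by $1,000, which is 1 full-or-partial $3,000 increment; reduction = 1 × $150 = $150, leaving $3,750. Energy Efficiency Rebate: $104,900 is at or below the $155,400 threshold, so the full $9,312 applies. total $3,750 + $9,312 = $13,062
Difference: |$13,212 − $13,062| = $150.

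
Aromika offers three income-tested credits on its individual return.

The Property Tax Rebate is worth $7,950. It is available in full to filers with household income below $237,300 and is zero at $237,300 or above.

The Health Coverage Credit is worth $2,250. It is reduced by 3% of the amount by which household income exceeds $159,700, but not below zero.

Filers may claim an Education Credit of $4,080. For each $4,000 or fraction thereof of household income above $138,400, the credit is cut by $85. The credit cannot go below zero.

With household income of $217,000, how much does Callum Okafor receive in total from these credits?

Property Tax Rebate: $217,000 is below the $237,300 cutoff, so the full $7,950 applies.
Health Coverage Credit: 3% of the $57,300 excess over $159,700 is $1,719; credit = $2,250 − $1,719 = $531.
Education Credit: income exceeds $138,400 by $78,600, which is 20 full-or-partial $4,000 increments; reduction = 20 × $85 = $1,700, leaving $2,380.
Total: $7,950 + $531 + $2,380 = $10,861.

$10,861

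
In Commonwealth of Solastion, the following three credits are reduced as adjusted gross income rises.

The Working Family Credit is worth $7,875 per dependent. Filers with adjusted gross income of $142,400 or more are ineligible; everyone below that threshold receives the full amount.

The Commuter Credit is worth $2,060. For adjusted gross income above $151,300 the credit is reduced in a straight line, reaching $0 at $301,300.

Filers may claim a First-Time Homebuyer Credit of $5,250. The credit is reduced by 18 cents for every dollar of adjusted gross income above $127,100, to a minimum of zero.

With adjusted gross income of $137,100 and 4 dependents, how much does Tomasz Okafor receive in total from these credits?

Working Family Credit: base = 4 × $7,875 = $31,500. $137,100 is below the $142,400 cutoff, so the full $31,500 applies.
Commuter Credit: $137,100 is at or below the $151,300 threshold, so the full $2,060 applies.
First-Time Homebuyer Credit: 18% of the $10,000 excess over $127,100 is $1,800; credit = $5,250 − $1,800 = $3,450.
Total: $31,500 + $2,060 + $3,450 = $37,010.

$37,010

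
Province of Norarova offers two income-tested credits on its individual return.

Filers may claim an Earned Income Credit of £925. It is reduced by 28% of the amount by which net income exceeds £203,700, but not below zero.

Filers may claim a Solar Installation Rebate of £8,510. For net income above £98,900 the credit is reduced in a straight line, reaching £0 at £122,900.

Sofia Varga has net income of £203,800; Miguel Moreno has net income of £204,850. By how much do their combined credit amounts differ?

£294

Sofia (£203,800): Earned Income Credit: 28% of the £100 excess over £203,700 is £28; credit = £925 − £28 = £897. Solar Installation Rebate: £203,800 is at or above £122,900, so the credit is £0. total £897 + £0 = £897
Miguel (£204,850): Earned Income Credit: 28% of the £1,150 excess over £203,700 is £322; credit = £925 − £322 = £603. Solar Installation Rebate: £204,850 is at or above £122,900, so the credit is £0. total £603 + £0 = £603
Difference: |£897 − £603| = £294.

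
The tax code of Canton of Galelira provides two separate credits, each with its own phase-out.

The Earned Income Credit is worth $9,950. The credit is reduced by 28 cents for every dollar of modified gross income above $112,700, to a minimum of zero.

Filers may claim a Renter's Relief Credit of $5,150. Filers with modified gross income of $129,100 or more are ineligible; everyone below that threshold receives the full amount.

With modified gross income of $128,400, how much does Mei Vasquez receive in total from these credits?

$10,704

Earned Income Credit: 28% of the $15,700 excess over $112,700 is $4,396; credit = $9,950 − $4,396 = $5,554.
Renter's Relief Credit: $128,400 is below the $129,100 cutoff, so the full $5,150 applies.
Total: $5,554 + $5,150 = $10,704.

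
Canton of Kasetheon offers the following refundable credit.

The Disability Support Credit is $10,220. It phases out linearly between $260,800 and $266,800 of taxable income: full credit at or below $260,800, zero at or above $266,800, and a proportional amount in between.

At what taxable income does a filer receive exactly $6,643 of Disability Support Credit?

$262,900

$6,643 is 6,643/10,220 of the full $10,220, so 3,577/10,220 of the $6,000 range has been used: income = $260,800 + $6,000 × 3,577/10,220 = $262,900.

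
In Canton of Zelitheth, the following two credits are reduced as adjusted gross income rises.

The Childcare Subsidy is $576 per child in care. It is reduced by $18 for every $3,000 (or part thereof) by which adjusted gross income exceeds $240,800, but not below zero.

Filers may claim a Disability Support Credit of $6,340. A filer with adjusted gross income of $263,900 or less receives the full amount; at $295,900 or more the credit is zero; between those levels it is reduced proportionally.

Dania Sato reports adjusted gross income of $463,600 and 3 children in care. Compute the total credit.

Childcare Subsidy: base = 3 × $576 = $1,728. income exceeds $240,800 by $222,800, which is 75 full-or-partial $3,000 increments; reduction = 75 × $18 = $1,350, leaving $378.
Disability Support Credit: $463,600 is at or above $295,900, so the credit is $0.
Total: $378 + $0 = $378.

$378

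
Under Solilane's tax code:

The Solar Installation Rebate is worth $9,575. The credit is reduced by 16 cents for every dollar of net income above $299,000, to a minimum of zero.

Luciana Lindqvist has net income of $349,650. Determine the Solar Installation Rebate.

Solar Installation Rebate: 16% of the $50,650 excess over $299,000 is $8,104; credit = $9,575 − $8,104 = $1,471.

$1,471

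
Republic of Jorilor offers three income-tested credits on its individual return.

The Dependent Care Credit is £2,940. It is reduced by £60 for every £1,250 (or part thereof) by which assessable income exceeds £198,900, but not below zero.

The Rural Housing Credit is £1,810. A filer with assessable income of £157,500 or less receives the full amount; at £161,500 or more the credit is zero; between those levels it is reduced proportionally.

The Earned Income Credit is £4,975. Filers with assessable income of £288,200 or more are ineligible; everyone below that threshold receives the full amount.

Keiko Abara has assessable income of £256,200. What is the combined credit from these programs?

£5,155

Dependent Care Credit: income exceeds £198,900 by £57,300, which is 46 full-or-partial £1,250 increments; reduction = 46 × £60 = £2,760, leaving £180.
Rural Housing Credit: £256,200 is at or above £161,500, so the credit is £0.
Earned Income Credit: £256,200 is below the £288,200 cutoff, so the full £4,975 applies.
Total: £180 + £0 + £4,975 = £5,155.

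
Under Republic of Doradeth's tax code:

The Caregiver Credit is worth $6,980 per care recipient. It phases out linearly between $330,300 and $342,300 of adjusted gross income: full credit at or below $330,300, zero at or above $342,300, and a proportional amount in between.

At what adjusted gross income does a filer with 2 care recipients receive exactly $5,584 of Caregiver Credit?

Full credit = 2 × $6,980 = $13,960.
$5,584 is 5,584/13,960 of the full $13,960, so 8,376/13,960 of the $12,000 range has been used: income = $330,300 + $12,000 × 8,376/13,960 = $337,500.

$337,500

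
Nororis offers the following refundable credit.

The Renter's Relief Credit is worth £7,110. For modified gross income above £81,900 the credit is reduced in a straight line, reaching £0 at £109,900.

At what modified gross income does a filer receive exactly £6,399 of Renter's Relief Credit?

£84,700

£6,399 is 6,399/7,110 of the full £7,110, so 711/7,110 of the £28,000 range has been used: income = £81,900 + £28,000 × 711/7,110 = £84,700.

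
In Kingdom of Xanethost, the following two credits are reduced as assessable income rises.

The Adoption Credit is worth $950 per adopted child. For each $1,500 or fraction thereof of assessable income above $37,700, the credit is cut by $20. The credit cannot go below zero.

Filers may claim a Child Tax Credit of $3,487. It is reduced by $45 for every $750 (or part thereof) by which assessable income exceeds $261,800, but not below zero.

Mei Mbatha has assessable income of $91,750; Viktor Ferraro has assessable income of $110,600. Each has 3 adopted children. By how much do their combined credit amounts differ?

$240

Mei ($91,750): Adoption Credit: base = 3 × $950 = $2,850. income exceeds $37,700 by $54,050, which is 37 full-or-partial $1,500 increments; reduction = 37 × $20 = $740, leaving $2,110. Child Tax Credit: $91,750 is at or below the $261,800 threshold, so the full $3,487 applies. total $2,110 + $3,487 = $5,597
Viktor ($110,600): Adoption Credit: base = 3 × $950 = $2,850. income exceeds $37,700 by $72,900, which is 49 full-or-partial $1,500 increments; reduction = 49 × $20 = $980, leaving $1,870. Child Tax Credit: $110,600 is at or below the $261,800 threshold, so the full $3,487 applies. total $1,870 + $3,487 = $5,357
Difference: |$5,597 − $5,357| = $240.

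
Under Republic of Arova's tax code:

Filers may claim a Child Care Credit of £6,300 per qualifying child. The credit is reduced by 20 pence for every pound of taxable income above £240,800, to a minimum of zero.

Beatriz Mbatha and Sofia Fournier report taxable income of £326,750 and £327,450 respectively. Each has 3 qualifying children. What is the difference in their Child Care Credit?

Beatriz (£326,750): Child Care Credit: base = 3 × £6,300 = £18,900. 20% of the £85,950 excess over £240,800 is £17,190; credit = £18,900 − £17,190 = £1,710.
Sofia (£327,450): Child Care Credit: base = 3 × £6,300 = £18,900. 20% of the £86,650 excess over £240,800 is £17,330; credit = £18,900 − £17,330 = £1,570.
Difference: |£1,710 − £1,570| = £140.

£140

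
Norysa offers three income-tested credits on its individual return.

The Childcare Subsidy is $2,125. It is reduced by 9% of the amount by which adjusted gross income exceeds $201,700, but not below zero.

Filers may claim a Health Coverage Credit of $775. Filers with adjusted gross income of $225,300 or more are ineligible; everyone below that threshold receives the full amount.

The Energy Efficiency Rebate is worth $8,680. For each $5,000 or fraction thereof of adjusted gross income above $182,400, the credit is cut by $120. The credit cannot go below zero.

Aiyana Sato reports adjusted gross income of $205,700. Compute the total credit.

Childcare Subsidy: 9% of the $4,000 excess over $201,700 is $360; credit = $2,125 − $360 = $1,765.
Health Coverage Credit: $205,700 is below the $225,300 cutoff, so the full $775 applies.
Energy Efficiency Rebate: income exceeds $182,400 by $23,300, which is 5 full-or-partial $5,000 increments; reduction = 5 × $120 = $600, leaving $8,080.
Total: $1,765 + $775 + $8,080 = $10,620.

$10,620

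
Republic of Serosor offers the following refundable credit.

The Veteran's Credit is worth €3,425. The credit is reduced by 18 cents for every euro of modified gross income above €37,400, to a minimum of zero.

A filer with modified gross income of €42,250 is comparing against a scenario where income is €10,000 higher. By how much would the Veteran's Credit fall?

€1,800

At €42,250 — 18% of the €4,850 excess over €37,400 is €873; credit = €3,425 − €873 = €2,552.
At €52,250 — 18% of the €14,850 excess over €37,400 is €2,673; credit = €3,425 − €2,673 = €752.
Lost: €2,552 − €752 = €1,800.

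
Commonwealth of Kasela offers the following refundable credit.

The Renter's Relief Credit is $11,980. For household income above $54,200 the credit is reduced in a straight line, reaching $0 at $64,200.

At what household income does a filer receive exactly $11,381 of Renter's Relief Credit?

$54,700

$11,381 is 11,381/11,980 of the full $11,980, so 599/11,980 of the $10,000 range has been used: income = $54,200 + $10,000 × 599/11,980 = $54,700.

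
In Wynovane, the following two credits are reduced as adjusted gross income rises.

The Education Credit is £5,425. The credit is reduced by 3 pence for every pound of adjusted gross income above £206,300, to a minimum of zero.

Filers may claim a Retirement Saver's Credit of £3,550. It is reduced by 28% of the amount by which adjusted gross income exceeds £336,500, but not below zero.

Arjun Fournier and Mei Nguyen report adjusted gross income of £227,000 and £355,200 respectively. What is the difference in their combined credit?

£7,396

Arjun (£227,000): Education Credit: 3% of the £20,700 excess over £206,300 is £621; credit = £5,425 − £621 = £4,804. Retirement Saver's Credit: £227,000 is at or below the £336,500 threshold, so the full £3,550 applies. total £4,804 + £3,550 = £8,354
Mei (£355,200): Education Credit: 3% of the £148,900 excess over £206,300 is £4,467; credit = £5,425 − £4,467 = £958. Retirement Saver's Credit: 28% of the £18,700 excess over £336,500 is £5,236 ≥ base, so the credit is £0. total £958 + £0 = £958
Difference: |£8,354 − £958| = £7,396.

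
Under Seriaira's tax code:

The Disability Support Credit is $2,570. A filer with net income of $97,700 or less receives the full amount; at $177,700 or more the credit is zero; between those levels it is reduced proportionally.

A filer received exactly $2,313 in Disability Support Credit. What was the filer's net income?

$105,700

$2,313 is 2,313/2,570 of the full $2,570, so 257/2,570 of the $80,000 range has been used: income = $97,700 + $80,000 × 257/2,570 = $105,700.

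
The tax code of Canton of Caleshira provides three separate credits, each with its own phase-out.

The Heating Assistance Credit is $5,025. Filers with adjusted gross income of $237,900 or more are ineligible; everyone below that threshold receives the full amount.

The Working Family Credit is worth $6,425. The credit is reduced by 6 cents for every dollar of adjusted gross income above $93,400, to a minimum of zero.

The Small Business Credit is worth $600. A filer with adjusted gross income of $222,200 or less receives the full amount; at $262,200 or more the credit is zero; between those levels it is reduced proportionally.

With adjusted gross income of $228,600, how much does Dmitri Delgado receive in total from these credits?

$5,529

Heating Assistance Credit: $228,600 is below the $237,900 cutoff, so the full $5,025 applies.
Working Family Credit: 6% of the $135,200 excess over $93,400 is $8,112 ≥ base, so the credit is $0.
Small Business Credit: $228,600 is $6,400 into a $40,000 phase-out range, leaving 33,600/40,000 of the credit: $600 × 33,600/40,000 = $504.
Total: $5,025 + $0 + $504 = $5,529.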